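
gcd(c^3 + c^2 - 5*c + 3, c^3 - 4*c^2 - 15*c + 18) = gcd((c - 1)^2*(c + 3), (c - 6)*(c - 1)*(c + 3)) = c^2 + 2*c - 3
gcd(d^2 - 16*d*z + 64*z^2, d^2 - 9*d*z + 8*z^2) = -d + 8*z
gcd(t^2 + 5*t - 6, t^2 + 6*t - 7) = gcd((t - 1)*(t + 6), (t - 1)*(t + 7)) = t - 1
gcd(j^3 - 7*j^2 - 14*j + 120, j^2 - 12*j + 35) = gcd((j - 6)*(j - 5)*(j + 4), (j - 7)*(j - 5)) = j - 5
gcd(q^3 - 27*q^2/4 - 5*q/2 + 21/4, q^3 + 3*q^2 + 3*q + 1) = q + 1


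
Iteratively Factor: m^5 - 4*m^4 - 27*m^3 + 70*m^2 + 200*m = (m - 5)*(m^4 + m^3 - 22*m^2 - 40*m) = m*(m - 5)*(m^3 + m^2 - 22*m - 40) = m*(m - 5)^2*(m^2 + 6*m + 8) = m*(m - 5)^2*(m + 2)*(m + 4)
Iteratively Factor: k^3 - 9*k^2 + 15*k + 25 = (k - 5)*(k^2 - 4*k - 5) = (k - 5)*(k + 1)*(k - 5)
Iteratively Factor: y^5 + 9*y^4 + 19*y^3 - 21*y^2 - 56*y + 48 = (y + 4)*(y^4 + 5*y^3 - y^2 - 17*y + 12) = (y + 4)^2*(y^3 + y^2 - 5*y + 3) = (y - 1)*(y + 4)^2*(y^2 + 2*y - 3) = (y - 1)*(y + 3)*(y + 4)^2*(y - 1)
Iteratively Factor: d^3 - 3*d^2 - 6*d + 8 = (d - 1)*(d^2 - 2*d - 8) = (d - 1)*(d + 2)*(d - 4)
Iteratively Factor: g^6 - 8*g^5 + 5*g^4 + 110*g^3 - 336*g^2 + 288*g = (g)*(g^5 - 8*g^4 + 5*g^3 + 110*g^2 - 336*g + 288) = g*(g - 3)*(g^4 - 5*g^3 - 10*g^2 + 80*g - 96) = g*(g - 3)*(g + 4)*(g^3 - 9*g^2 + 26*g - 24) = g*(g - 4)*(g - 3)*(g + 4)*(g^2 - 5*g + 6) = g*(g - 4)*(g - 3)^2*(g + 4)*(g - 2)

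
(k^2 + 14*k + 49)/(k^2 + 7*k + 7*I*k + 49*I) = (k + 7)/(k + 7*I)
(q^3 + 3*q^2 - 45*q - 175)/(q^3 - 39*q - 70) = (q + 5)/(q + 2)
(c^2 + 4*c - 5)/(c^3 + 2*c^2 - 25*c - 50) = (c - 1)/(c^2 - 3*c - 10)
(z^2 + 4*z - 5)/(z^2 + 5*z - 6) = (z + 5)/(z + 6)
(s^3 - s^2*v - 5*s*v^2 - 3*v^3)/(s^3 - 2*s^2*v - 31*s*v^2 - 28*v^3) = (s^2 - 2*s*v - 3*v^2)/(s^2 - 3*s*v - 28*v^2)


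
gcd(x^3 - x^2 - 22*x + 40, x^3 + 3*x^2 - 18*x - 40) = x^2 + x - 20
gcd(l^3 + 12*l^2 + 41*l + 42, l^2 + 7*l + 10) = l + 2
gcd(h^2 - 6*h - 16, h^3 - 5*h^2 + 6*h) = 1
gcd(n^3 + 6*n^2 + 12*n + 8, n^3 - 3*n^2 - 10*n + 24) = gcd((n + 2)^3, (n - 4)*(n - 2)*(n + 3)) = 1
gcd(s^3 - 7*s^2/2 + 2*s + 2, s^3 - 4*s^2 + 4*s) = s^2 - 4*s + 4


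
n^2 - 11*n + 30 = (n - 6)*(n - 5)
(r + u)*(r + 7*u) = r^2 + 8*r*u + 7*u^2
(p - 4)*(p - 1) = p^2 - 5*p + 4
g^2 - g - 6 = (g - 3)*(g + 2)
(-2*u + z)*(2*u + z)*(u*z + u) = -4*u^3*z - 4*u^3 + u*z^3 + u*z^2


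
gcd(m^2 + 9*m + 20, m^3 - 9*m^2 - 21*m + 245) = m + 5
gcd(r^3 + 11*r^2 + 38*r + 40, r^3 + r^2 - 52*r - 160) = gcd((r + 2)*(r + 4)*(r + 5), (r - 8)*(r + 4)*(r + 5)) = r^2 + 9*r + 20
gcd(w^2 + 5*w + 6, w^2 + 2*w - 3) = w + 3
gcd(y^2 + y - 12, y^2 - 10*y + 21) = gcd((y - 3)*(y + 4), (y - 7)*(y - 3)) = y - 3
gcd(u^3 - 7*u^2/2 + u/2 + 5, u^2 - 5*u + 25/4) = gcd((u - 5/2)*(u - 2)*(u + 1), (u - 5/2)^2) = u - 5/2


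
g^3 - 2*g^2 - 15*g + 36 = (g - 3)^2*(g + 4)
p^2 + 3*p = p*(p + 3)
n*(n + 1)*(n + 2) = n^3 + 3*n^2 + 2*n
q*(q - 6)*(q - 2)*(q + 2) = q^4 - 6*q^3 - 4*q^2 + 24*q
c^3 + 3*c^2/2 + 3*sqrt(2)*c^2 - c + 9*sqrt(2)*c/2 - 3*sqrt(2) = (c - 1/2)*(c + 2)*(c + 3*sqrt(2))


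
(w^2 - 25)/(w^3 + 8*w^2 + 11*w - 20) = (w - 5)/(w^2 + 3*w - 4)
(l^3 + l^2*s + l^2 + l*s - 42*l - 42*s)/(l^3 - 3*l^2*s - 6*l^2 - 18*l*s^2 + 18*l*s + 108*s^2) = (-l^2 - l*s - 7*l - 7*s)/(-l^2 + 3*l*s + 18*s^2)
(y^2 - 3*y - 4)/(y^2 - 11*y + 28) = (y + 1)/(y - 7)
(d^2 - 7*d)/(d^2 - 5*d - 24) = d*(7 - d)/(-d^2 + 5*d + 24)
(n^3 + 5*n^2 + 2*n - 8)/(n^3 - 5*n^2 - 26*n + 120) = (n^3 + 5*n^2 + 2*n - 8)/(n^3 - 5*n^2 - 26*n + 120)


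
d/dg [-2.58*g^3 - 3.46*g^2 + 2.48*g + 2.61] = -7.74*g^2 - 6.92*g + 2.48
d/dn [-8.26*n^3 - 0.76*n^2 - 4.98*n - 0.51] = -24.78*n^2 - 1.52*n - 4.98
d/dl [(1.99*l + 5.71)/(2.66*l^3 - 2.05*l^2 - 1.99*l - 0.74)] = (-10.5868*l^3 - 41.4863*l^2 + 23.411*l + 9.8903)/(7.0756*l^6 - 10.906*l^5 - 6.3843*l^4 + 4.2222*l^3 + 6.9941*l^2 + 2.9452*l + 0.5476)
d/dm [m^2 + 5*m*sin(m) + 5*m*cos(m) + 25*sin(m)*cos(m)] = 5*sqrt(2)*m*cos(m + pi/4) + 2*m + 5*sqrt(2)*sin(m + pi/4) + 25*cos(2*m)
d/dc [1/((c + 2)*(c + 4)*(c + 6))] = (-(c + 2)*(c + 4) - (c + 2)*(c + 6) - (c + 4)*(c + 6))/((c + 2)^2*(c + 4)^2*(c + 6)^2)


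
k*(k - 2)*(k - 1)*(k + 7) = k^4 + 4*k^3 - 19*k^2 + 14*k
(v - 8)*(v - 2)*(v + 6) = v^3 - 4*v^2 - 44*v + 96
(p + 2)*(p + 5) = p^2 + 7*p + 10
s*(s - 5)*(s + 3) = s^3 - 2*s^2 - 15*s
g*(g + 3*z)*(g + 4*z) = g^3 + 7*g^2*z + 12*g*z^2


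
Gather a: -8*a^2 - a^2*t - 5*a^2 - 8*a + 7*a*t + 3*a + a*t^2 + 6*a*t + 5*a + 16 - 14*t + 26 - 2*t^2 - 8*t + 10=a^2*(-t - 13) + a*(t^2 + 13*t) - 2*t^2 - 22*t + 52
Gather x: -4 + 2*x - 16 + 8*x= 10*x - 20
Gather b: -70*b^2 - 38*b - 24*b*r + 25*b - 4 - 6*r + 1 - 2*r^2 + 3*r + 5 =-70*b^2 + b*(-24*r - 13) - 2*r^2 - 3*r + 2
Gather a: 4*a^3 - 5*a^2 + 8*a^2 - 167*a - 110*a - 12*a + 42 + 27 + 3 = 4*a^3 + 3*a^2 - 289*a + 72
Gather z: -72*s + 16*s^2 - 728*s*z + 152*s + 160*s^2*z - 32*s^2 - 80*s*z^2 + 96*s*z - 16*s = -16*s^2 - 80*s*z^2 + 64*s + z*(160*s^2 - 632*s)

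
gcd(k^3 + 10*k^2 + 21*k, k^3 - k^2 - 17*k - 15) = k + 3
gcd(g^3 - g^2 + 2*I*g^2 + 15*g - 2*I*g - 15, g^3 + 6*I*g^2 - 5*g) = g + 5*I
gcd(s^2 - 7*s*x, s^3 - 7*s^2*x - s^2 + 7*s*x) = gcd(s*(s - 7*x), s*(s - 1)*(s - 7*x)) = -s^2 + 7*s*x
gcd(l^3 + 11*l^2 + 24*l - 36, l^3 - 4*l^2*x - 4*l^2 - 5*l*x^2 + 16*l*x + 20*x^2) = 1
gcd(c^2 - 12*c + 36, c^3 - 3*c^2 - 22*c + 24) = c - 6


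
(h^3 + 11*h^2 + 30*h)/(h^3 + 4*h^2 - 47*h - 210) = h/(h - 7)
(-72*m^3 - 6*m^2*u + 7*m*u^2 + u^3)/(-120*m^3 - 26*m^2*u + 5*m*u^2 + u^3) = (-3*m + u)/(-5*m + u)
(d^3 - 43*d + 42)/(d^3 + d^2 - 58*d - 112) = (d^2 - 7*d + 6)/(d^2 - 6*d - 16)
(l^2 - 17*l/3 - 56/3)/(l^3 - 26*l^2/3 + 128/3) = (3*l + 7)/(3*l^2 - 2*l - 16)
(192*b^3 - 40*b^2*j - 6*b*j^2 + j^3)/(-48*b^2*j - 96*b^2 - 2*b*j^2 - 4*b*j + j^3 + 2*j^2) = (-4*b + j)/(j + 2)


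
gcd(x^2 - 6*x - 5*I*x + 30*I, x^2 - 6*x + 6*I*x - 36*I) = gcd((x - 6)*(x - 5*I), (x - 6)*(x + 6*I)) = x - 6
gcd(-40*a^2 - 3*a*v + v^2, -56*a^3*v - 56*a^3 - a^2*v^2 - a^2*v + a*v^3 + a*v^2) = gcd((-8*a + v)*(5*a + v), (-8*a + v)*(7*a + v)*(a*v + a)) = -8*a + v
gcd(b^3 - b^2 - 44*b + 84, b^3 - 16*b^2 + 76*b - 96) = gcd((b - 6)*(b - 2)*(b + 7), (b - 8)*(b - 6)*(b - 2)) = b^2 - 8*b + 12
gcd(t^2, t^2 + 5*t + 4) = 1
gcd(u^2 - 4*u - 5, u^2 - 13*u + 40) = u - 5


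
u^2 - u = u*(u - 1)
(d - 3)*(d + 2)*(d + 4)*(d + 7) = d^4 + 10*d^3 + 11*d^2 - 94*d - 168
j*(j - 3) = j^2 - 3*j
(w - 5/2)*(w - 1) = w^2 - 7*w/2 + 5/2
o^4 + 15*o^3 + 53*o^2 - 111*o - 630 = (o - 3)*(o + 5)*(o + 6)*(o + 7)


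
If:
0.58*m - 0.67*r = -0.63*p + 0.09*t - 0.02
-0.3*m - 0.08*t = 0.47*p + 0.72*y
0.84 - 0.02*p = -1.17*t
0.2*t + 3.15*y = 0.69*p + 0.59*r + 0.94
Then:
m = 4.70175151450945 - 18.1149045419247*y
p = 10.0016890194298*y - 2.87056170733059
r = 1.50387109879568 - 6.29995188947993*y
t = 0.170969043067177*y - 0.767018148843258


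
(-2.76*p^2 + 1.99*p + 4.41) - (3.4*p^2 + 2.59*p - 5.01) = -6.16*p^2 - 0.6*p + 9.42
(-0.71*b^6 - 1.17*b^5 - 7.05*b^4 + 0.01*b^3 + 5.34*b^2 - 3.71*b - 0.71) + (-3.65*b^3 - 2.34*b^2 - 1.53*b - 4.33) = -0.71*b^6 - 1.17*b^5 - 7.05*b^4 - 3.64*b^3 + 3.0*b^2 - 5.24*b - 5.04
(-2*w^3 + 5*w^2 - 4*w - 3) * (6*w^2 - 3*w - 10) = -12*w^5 + 36*w^4 - 19*w^3 - 56*w^2 + 49*w + 30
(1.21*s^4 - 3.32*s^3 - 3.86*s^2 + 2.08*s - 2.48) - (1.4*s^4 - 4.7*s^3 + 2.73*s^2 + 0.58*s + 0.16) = -0.19*s^4 + 1.38*s^3 - 6.59*s^2 + 1.5*s - 2.64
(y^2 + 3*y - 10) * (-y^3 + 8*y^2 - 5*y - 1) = -y^5 + 5*y^4 + 29*y^3 - 96*y^2 + 47*y + 10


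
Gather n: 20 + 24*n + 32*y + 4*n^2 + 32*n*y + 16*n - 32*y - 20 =4*n^2 + n*(32*y + 40)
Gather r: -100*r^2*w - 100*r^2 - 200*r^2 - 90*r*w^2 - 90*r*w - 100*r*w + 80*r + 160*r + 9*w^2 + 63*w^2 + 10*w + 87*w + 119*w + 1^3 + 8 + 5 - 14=r^2*(-100*w - 300) + r*(-90*w^2 - 190*w + 240) + 72*w^2 + 216*w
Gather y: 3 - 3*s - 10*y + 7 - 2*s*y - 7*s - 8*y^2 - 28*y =-10*s - 8*y^2 + y*(-2*s - 38) + 10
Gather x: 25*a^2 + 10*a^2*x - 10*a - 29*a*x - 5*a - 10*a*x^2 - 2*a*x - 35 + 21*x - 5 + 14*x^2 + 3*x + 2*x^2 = 25*a^2 - 15*a + x^2*(16 - 10*a) + x*(10*a^2 - 31*a + 24) - 40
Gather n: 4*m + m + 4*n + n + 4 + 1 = 5*m + 5*n + 5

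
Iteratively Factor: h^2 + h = (h)*(h + 1)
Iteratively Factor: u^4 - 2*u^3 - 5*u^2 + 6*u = (u + 2)*(u^3 - 4*u^2 + 3*u) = (u - 3)*(u + 2)*(u^2 - u) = (u - 3)*(u - 1)*(u + 2)*(u)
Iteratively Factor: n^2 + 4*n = (n)*(n + 4)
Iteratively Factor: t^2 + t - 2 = (t - 1)*(t + 2)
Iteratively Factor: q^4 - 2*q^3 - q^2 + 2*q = (q - 2)*(q^3 - q) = (q - 2)*(q + 1)*(q^2 - q) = (q - 2)*(q - 1)*(q + 1)*(q)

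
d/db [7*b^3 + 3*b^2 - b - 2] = 21*b^2 + 6*b - 1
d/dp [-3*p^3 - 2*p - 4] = -9*p^2 - 2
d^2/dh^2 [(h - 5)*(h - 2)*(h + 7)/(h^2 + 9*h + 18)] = 48*(h^3 + 29*h^2 + 207*h + 447)/(h^6 + 27*h^5 + 297*h^4 + 1701*h^3 + 5346*h^2 + 8748*h + 5832)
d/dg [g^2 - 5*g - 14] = 2*g - 5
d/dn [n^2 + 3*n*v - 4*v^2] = 2*n + 3*v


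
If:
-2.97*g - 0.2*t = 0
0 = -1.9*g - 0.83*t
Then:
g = 0.00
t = 0.00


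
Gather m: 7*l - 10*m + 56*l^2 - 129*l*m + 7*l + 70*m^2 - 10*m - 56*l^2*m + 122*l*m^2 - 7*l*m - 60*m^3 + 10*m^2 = 56*l^2 + 14*l - 60*m^3 + m^2*(122*l + 80) + m*(-56*l^2 - 136*l - 20)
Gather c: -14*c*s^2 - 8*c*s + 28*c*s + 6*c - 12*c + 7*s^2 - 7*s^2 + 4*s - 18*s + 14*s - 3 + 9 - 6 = c*(-14*s^2 + 20*s - 6)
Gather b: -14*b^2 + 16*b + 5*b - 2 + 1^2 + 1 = -14*b^2 + 21*b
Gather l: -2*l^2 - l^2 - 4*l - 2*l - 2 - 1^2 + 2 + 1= -3*l^2 - 6*l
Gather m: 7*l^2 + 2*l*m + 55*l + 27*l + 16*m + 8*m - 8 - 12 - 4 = 7*l^2 + 82*l + m*(2*l + 24) - 24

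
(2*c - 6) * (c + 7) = 2*c^2 + 8*c - 42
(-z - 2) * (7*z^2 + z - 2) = -7*z^3 - 15*z^2 + 4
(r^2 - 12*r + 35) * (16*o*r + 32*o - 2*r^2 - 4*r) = 16*o*r^3 - 160*o*r^2 + 176*o*r + 1120*o - 2*r^4 + 20*r^3 - 22*r^2 - 140*r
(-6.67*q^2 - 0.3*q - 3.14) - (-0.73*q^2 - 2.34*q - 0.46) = -5.94*q^2 + 2.04*q - 2.68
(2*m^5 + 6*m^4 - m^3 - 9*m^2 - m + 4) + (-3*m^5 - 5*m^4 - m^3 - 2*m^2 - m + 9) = -m^5 + m^4 - 2*m^3 - 11*m^2 - 2*m + 13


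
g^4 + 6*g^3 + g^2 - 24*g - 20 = (g - 2)*(g + 1)*(g + 2)*(g + 5)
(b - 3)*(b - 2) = b^2 - 5*b + 6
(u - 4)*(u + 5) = u^2 + u - 20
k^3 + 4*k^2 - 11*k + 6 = (k - 1)^2*(k + 6)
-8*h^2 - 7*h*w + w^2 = (-8*h + w)*(h + w)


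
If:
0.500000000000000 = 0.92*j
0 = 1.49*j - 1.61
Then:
No Solution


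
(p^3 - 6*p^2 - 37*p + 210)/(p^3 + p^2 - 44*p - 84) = (p - 5)/(p + 2)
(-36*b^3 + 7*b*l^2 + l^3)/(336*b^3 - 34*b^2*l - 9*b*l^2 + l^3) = (-6*b^2 + b*l + l^2)/(56*b^2 - 15*b*l + l^2)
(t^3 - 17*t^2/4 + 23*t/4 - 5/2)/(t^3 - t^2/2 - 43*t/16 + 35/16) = 4*(t - 2)/(4*t + 7)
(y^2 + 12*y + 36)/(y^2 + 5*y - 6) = (y + 6)/(y - 1)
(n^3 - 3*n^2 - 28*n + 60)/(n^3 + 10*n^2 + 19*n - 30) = (n^2 - 8*n + 12)/(n^2 + 5*n - 6)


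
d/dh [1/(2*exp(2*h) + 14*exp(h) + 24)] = (-exp(h) - 7/2)*exp(h)/(exp(2*h) + 7*exp(h) + 12)^2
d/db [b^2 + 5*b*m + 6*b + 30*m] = 2*b + 5*m + 6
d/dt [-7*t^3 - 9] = -21*t^2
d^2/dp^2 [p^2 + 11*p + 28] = 2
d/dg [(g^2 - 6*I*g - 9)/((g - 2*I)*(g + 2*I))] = 2*(3*I*g^2 + 13*g - 12*I)/(g^4 + 8*g^2 + 16)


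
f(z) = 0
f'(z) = 0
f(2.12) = 0.00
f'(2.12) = 0.00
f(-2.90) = 0.00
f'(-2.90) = 0.00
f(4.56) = 0.00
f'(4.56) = 0.00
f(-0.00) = 0.00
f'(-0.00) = 0.00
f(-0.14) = 0.00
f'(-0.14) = 0.00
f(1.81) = 0.00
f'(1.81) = 0.00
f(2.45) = 0.00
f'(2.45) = 0.00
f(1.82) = 0.00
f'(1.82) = 0.00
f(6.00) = 0.00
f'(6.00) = 0.00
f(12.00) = 0.00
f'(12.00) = 0.00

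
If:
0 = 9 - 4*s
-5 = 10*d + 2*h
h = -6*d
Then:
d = 5/2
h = -15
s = 9/4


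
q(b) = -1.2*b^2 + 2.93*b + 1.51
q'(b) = 2.93 - 2.4*b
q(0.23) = 2.12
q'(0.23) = 2.38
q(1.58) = 3.14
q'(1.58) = -0.86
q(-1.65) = -6.59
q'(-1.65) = 6.89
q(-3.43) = -22.66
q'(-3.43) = 11.16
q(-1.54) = -5.85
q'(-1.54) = 6.63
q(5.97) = -23.77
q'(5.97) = -11.40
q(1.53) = 3.18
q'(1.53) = -0.74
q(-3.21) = -20.26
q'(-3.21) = 10.63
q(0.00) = 1.51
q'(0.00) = 2.93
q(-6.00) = -59.27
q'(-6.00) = 17.33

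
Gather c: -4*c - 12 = -4*c - 12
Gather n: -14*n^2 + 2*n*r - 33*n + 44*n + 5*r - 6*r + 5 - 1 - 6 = -14*n^2 + n*(2*r + 11) - r - 2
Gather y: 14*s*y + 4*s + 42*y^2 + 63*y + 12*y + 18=4*s + 42*y^2 + y*(14*s + 75) + 18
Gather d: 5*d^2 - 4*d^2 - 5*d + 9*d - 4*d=d^2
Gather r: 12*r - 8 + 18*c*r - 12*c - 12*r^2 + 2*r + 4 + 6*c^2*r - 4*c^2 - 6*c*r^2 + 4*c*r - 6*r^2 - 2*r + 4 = -4*c^2 - 12*c + r^2*(-6*c - 18) + r*(6*c^2 + 22*c + 12)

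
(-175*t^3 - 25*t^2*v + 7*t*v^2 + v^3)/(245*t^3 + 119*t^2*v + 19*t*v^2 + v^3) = (-5*t + v)/(7*t + v)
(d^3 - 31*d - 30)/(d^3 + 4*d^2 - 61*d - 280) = (d^2 - 5*d - 6)/(d^2 - d - 56)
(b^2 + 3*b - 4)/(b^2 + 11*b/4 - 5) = 4*(b - 1)/(4*b - 5)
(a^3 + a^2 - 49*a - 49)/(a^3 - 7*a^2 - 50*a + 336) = (a^2 - 6*a - 7)/(a^2 - 14*a + 48)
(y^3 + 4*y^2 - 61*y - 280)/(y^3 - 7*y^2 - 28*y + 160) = (y + 7)/(y - 4)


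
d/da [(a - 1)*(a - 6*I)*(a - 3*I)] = 3*a^2 + a*(-2 - 18*I) - 18 + 9*I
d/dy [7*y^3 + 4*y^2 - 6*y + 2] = 21*y^2 + 8*y - 6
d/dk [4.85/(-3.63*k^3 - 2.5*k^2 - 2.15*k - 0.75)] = (52.8165*k^2 + 24.25*k + 10.4275)/(3.63*k^3 + 2.5*k^2 + 2.15*k + 0.75)^2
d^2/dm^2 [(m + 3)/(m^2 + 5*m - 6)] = 2*((m + 3)*(2*m + 5)^2 - (3*m + 8)*(m^2 + 5*m - 6))/(m^2 + 5*m - 6)^3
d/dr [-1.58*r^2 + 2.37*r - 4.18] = 2.37 - 3.16*r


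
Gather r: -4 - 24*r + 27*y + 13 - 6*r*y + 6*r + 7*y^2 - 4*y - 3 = r*(-6*y - 18) + 7*y^2 + 23*y + 6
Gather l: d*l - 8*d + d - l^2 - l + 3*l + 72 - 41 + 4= -7*d - l^2 + l*(d + 2) + 35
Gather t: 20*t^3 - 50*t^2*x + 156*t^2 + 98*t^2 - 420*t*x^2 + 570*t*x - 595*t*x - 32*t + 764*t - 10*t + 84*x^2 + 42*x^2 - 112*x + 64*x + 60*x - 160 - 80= 20*t^3 + t^2*(254 - 50*x) + t*(-420*x^2 - 25*x + 722) + 126*x^2 + 12*x - 240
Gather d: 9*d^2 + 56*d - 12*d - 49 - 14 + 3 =9*d^2 + 44*d - 60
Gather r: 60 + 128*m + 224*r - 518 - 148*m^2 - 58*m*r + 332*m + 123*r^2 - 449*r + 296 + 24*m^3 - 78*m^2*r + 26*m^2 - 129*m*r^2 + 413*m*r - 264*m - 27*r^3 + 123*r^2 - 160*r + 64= 24*m^3 - 122*m^2 + 196*m - 27*r^3 + r^2*(246 - 129*m) + r*(-78*m^2 + 355*m - 385) - 98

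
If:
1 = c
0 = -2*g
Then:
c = 1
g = 0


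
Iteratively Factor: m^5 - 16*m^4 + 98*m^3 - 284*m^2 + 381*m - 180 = (m - 3)*(m^4 - 13*m^3 + 59*m^2 - 107*m + 60) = (m - 3)^2*(m^3 - 10*m^2 + 29*m - 20) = (m - 3)^2*(m - 1)*(m^2 - 9*m + 20) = (m - 4)*(m - 3)^2*(m - 1)*(m - 5)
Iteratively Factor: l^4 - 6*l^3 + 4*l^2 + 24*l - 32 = (l - 2)*(l^3 - 4*l^2 - 4*l + 16) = (l - 2)*(l + 2)*(l^2 - 6*l + 8) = (l - 4)*(l - 2)*(l + 2)*(l - 2)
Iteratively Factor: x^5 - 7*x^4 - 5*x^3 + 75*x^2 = (x + 3)*(x^4 - 10*x^3 + 25*x^2) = (x - 5)*(x + 3)*(x^3 - 5*x^2) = (x - 5)^2*(x + 3)*(x^2) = x*(x - 5)^2*(x + 3)*(x)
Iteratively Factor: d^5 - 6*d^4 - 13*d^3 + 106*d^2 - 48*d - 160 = (d - 4)*(d^4 - 2*d^3 - 21*d^2 + 22*d + 40) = (d - 4)*(d + 4)*(d^3 - 6*d^2 + 3*d + 10) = (d - 4)*(d - 2)*(d + 4)*(d^2 - 4*d - 5) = (d - 5)*(d - 4)*(d - 2)*(d + 4)*(d + 1)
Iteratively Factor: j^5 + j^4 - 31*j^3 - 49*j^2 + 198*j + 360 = (j + 2)*(j^4 - j^3 - 29*j^2 + 9*j + 180) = (j + 2)*(j + 4)*(j^3 - 5*j^2 - 9*j + 45) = (j - 3)*(j + 2)*(j + 4)*(j^2 - 2*j - 15) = (j - 3)*(j + 2)*(j + 3)*(j + 4)*(j - 5)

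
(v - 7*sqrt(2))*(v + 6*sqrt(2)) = v^2 - sqrt(2)*v - 84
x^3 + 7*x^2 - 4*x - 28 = (x - 2)*(x + 2)*(x + 7)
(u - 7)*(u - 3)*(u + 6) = u^3 - 4*u^2 - 39*u + 126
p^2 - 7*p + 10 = (p - 5)*(p - 2)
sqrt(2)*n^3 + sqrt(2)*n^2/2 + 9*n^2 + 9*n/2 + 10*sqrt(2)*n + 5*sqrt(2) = (n + 2*sqrt(2))*(n + 5*sqrt(2)/2)*(sqrt(2)*n + sqrt(2)/2)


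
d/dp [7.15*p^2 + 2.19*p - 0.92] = 14.3*p + 2.19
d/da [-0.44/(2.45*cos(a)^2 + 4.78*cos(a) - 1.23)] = -(2.156*cos(a) + 2.1032)*sin(a)/(2.45*cos(a)^2 + 4.78*cos(a) - 1.23)^2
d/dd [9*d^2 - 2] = 18*d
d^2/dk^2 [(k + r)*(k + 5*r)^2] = 6*k + 22*r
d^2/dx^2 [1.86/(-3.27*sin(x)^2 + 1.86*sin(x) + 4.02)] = (-79.555176*sin(x)^4 + 33.938676*sin(x)^3 + 15.096132*sin(x)^2 - 53.96976*sin(x) + 61.7706)/(-3.27*sin(x)^2 + 1.86*sin(x) + 4.02)^3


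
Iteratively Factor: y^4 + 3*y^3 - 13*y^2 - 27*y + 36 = (y + 3)*(y^3 - 13*y + 12) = (y + 3)*(y + 4)*(y^2 - 4*y + 3) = (y - 1)*(y + 3)*(y + 4)*(y - 3)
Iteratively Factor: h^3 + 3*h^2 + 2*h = (h)*(h^2 + 3*h + 2) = h*(h + 1)*(h + 2)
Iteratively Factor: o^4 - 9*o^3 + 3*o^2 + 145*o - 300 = (o - 5)*(o^3 - 4*o^2 - 17*o + 60) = (o - 5)*(o - 3)*(o^2 - o - 20) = (o - 5)^2*(o - 3)*(o + 4)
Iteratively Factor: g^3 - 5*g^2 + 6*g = (g - 3)*(g^2 - 2*g) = (g - 3)*(g - 2)*(g)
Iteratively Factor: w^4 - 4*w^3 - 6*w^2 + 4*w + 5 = (w - 5)*(w^3 + w^2 - w - 1) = (w - 5)*(w - 1)*(w^2 + 2*w + 1) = (w - 5)*(w - 1)*(w + 1)*(w + 1)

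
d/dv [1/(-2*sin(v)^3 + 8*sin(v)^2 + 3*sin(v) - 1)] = -(16*sin(v) + 3*cos(2*v))*cos(v)/(2*sin(v)^3 - 8*sin(v)^2 - 3*sin(v) + 1)^2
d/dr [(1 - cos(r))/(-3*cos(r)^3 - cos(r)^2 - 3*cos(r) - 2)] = (6*cos(r)^3 - 8*cos(r)^2 - 2*cos(r) - 5)*sin(r)/(3*cos(r)^3 + cos(r)^2 + 3*cos(r) + 2)^2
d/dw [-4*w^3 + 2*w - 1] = 2 - 12*w^2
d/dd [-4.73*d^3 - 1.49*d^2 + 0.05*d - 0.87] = -14.19*d^2 - 2.98*d + 0.05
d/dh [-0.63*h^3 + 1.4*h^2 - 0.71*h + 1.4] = -1.89*h^2 + 2.8*h - 0.71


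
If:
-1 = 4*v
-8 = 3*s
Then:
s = -8/3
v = -1/4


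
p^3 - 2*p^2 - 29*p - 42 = (p - 7)*(p + 2)*(p + 3)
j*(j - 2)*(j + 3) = j^3 + j^2 - 6*j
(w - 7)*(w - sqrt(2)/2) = w^2 - 7*w - sqrt(2)*w/2 + 7*sqrt(2)/2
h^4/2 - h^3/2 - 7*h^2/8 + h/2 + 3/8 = (h/2 + 1/4)*(h - 3/2)*(h - 1)*(h + 1)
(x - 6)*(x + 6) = x^2 - 36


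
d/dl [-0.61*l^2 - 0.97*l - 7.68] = -1.22*l - 0.97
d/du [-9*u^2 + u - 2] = 1 - 18*u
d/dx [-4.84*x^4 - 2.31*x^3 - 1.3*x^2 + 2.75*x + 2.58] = -19.36*x^3 - 6.93*x^2 - 2.6*x + 2.75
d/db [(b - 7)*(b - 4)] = 2*b - 11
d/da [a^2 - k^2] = 2*a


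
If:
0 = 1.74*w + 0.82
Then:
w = -0.47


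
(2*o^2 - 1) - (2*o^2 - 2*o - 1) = 2*o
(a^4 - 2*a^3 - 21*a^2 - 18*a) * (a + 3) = a^5 + a^4 - 27*a^3 - 81*a^2 - 54*a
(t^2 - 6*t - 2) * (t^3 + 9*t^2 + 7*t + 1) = t^5 + 3*t^4 - 49*t^3 - 59*t^2 - 20*t - 2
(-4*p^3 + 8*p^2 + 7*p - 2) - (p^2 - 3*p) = -4*p^3 + 7*p^2 + 10*p - 2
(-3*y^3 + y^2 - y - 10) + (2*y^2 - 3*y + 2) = -3*y^3 + 3*y^2 - 4*y - 8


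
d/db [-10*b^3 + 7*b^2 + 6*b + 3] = -30*b^2 + 14*b + 6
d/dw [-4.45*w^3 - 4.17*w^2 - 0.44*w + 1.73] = -13.35*w^2 - 8.34*w - 0.44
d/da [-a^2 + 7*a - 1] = 7 - 2*a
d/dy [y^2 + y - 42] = 2*y + 1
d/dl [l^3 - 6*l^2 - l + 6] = 3*l^2 - 12*l - 1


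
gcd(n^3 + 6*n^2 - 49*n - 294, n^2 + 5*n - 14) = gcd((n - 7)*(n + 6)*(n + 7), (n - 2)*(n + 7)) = n + 7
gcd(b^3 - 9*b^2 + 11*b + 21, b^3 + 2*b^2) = 1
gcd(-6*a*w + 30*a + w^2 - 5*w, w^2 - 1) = 1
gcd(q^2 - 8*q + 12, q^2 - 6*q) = q - 6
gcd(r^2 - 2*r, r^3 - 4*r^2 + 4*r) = r^2 - 2*r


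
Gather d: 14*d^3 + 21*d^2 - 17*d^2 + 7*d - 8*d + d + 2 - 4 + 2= 14*d^3 + 4*d^2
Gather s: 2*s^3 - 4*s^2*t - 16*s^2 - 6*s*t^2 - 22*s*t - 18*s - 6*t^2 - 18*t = 2*s^3 + s^2*(-4*t - 16) + s*(-6*t^2 - 22*t - 18) - 6*t^2 - 18*t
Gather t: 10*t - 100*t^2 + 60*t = -100*t^2 + 70*t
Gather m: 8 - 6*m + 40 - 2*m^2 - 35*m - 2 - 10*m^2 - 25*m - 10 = -12*m^2 - 66*m + 36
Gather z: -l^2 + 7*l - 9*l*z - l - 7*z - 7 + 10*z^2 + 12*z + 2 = -l^2 + 6*l + 10*z^2 + z*(5 - 9*l) - 5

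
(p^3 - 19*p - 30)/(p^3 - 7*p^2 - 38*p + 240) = (p^2 + 5*p + 6)/(p^2 - 2*p - 48)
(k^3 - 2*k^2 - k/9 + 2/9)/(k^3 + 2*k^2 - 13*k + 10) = (k^2 - 1/9)/(k^2 + 4*k - 5)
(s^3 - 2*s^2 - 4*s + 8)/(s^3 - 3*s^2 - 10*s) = (s^2 - 4*s + 4)/(s*(s - 5))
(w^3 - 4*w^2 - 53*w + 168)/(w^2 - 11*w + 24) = w + 7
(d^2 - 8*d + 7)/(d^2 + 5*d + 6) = (d^2 - 8*d + 7)/(d^2 + 5*d + 6)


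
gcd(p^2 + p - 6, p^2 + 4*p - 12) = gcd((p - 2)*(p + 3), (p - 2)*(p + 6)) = p - 2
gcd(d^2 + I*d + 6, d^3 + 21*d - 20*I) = 1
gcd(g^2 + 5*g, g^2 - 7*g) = g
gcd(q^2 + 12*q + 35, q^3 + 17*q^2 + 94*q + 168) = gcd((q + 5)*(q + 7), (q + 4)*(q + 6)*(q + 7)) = q + 7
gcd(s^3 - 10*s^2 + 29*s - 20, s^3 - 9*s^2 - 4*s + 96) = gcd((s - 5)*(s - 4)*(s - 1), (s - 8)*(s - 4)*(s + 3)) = s - 4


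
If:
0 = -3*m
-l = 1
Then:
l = -1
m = 0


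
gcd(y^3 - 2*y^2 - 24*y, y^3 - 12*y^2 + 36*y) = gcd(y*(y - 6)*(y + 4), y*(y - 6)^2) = y^2 - 6*y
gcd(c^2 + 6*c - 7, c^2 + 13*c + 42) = c + 7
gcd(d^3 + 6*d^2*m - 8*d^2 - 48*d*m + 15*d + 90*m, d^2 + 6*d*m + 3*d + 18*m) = d + 6*m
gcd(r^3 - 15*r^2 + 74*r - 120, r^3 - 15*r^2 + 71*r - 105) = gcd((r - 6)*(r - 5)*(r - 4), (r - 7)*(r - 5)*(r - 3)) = r - 5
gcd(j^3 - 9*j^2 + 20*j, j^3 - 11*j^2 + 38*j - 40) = j^2 - 9*j + 20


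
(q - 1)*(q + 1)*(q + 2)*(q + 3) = q^4 + 5*q^3 + 5*q^2 - 5*q - 6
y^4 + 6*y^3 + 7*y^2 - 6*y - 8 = (y - 1)*(y + 1)*(y + 2)*(y + 4)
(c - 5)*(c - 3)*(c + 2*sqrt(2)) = c^3 - 8*c^2 + 2*sqrt(2)*c^2 - 16*sqrt(2)*c + 15*c + 30*sqrt(2)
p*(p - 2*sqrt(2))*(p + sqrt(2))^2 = p^4 - 6*p^2 - 4*sqrt(2)*p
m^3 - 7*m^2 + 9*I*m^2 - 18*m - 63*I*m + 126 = (m - 7)*(m + 3*I)*(m + 6*I)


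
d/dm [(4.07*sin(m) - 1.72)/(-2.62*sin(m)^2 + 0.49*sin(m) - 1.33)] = (10.6634*sin(m)^2 - 9.0128*sin(m) - 4.5703)*cos(m)/(6.8644*sin(m)^4 - 2.5676*sin(m)^3 + 7.2093*sin(m)^2 - 1.3034*sin(m) + 1.7689)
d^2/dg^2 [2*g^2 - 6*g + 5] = 4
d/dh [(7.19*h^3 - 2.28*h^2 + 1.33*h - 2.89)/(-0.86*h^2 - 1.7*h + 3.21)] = (-6.1834*h^4 - 24.446*h^3 + 74.2595*h^2 - 19.6084*h - 0.6437)/(0.7396*h^4 + 2.924*h^3 - 2.6312*h^2 - 10.914*h + 10.3041)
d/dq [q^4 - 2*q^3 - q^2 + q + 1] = 4*q^3 - 6*q^2 - 2*q + 1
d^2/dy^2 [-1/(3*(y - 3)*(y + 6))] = 2*(-(y - 3)^2 - (y - 3)*(y + 6) - (y + 6)^2)/(3*(y - 3)^3*(y + 6)^3)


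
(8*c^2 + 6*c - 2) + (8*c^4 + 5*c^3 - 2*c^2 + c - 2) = 8*c^4 + 5*c^3 + 6*c^2 + 7*c - 4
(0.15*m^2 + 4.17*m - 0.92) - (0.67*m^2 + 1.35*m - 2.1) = -0.52*m^2 + 2.82*m + 1.18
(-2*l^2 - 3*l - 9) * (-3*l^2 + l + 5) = 6*l^4 + 7*l^3 + 14*l^2 - 24*l - 45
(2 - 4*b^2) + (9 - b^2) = 11 - 5*b^2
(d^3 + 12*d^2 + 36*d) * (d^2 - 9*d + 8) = d^5 + 3*d^4 - 64*d^3 - 228*d^2 + 288*d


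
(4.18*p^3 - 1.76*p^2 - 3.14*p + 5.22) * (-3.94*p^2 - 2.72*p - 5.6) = -16.4692*p^5 - 4.4352*p^4 - 6.24919999999999*p^3 - 2.17*p^2 + 3.3856*p - 29.232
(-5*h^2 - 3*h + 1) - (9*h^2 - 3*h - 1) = 2 - 14*h^2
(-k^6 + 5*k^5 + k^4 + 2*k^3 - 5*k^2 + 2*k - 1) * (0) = 0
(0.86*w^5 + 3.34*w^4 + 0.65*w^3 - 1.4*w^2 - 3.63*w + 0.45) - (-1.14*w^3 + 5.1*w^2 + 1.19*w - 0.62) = 0.86*w^5 + 3.34*w^4 + 1.79*w^3 - 6.5*w^2 - 4.82*w + 1.07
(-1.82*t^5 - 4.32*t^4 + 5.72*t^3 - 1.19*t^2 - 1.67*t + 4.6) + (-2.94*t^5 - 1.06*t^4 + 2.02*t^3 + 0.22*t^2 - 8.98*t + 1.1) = -4.76*t^5 - 5.38*t^4 + 7.74*t^3 - 0.97*t^2 - 10.65*t + 5.7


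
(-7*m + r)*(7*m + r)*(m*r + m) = -49*m^3*r - 49*m^3 + m*r^3 + m*r^2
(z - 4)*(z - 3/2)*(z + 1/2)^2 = z^4 - 9*z^3/2 + 3*z^2/4 + 37*z/8 + 3/2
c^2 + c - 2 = (c - 1)*(c + 2)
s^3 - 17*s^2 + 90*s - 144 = (s - 8)*(s - 6)*(s - 3)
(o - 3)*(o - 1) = o^2 - 4*o + 3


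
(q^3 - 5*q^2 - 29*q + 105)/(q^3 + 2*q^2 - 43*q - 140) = (q - 3)/(q + 4)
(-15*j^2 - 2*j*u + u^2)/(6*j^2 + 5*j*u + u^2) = (-5*j + u)/(2*j + u)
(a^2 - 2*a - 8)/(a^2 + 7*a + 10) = (a - 4)/(a + 5)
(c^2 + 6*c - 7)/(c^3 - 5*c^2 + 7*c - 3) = (c + 7)/(c^2 - 4*c + 3)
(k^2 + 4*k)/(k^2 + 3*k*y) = (k + 4)/(k + 3*y)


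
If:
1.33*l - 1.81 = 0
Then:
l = 1.36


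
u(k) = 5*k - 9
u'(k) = 5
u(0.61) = -5.95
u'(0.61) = 5.00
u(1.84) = 0.20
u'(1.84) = 5.00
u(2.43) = 3.15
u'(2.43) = 5.00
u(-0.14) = -9.70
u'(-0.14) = 5.00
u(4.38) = 12.90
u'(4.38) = 5.00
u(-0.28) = -10.40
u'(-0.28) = 5.00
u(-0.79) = -12.95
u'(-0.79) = 5.00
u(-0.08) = -9.40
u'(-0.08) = 5.00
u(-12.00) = -69.00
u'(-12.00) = 5.00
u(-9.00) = -54.00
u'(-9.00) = 5.00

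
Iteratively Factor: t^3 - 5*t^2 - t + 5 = (t + 1)*(t^2 - 6*t + 5) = (t - 5)*(t + 1)*(t - 1)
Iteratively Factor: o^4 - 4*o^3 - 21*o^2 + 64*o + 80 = (o - 5)*(o^3 + o^2 - 16*o - 16) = (o - 5)*(o + 1)*(o^2 - 16) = (o - 5)*(o - 4)*(o + 1)*(o + 4)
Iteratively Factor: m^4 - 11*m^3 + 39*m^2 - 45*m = (m - 3)*(m^3 - 8*m^2 + 15*m) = m*(m - 3)*(m^2 - 8*m + 15) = m*(m - 5)*(m - 3)*(m - 3)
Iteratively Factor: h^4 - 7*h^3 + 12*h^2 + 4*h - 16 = (h - 4)*(h^3 - 3*h^2 + 4) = (h - 4)*(h - 2)*(h^2 - h - 2) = (h - 4)*(h - 2)*(h + 1)*(h - 2)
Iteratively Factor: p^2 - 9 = (p - 3)*(p + 3)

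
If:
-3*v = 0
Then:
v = 0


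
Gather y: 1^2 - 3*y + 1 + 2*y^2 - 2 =2*y^2 - 3*y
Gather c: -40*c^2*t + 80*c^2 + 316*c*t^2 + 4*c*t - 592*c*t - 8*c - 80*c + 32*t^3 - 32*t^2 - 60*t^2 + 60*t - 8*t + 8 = c^2*(80 - 40*t) + c*(316*t^2 - 588*t - 88) + 32*t^3 - 92*t^2 + 52*t + 8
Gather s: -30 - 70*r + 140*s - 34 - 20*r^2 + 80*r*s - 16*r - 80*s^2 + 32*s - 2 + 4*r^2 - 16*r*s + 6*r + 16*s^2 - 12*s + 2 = -16*r^2 - 80*r - 64*s^2 + s*(64*r + 160) - 64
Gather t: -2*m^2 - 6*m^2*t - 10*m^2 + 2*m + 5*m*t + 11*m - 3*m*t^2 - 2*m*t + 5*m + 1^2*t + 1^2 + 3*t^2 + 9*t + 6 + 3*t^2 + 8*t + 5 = -12*m^2 + 18*m + t^2*(6 - 3*m) + t*(-6*m^2 + 3*m + 18) + 12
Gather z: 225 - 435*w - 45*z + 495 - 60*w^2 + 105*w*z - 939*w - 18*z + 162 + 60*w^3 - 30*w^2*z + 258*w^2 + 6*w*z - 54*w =60*w^3 + 198*w^2 - 1428*w + z*(-30*w^2 + 111*w - 63) + 882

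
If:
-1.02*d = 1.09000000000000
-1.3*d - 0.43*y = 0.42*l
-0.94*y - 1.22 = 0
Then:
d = -1.07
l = 4.64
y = -1.30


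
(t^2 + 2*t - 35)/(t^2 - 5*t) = (t + 7)/t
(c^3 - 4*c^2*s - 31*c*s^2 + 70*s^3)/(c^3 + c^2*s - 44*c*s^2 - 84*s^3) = (c^2 + 3*c*s - 10*s^2)/(c^2 + 8*c*s + 12*s^2)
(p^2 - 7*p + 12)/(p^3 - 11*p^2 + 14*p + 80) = (p^2 - 7*p + 12)/(p^3 - 11*p^2 + 14*p + 80)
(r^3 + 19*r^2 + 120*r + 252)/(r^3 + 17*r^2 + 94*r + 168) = (r + 6)/(r + 4)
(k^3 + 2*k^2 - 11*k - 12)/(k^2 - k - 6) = (k^2 + 5*k + 4)/(k + 2)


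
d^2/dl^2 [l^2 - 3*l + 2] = 2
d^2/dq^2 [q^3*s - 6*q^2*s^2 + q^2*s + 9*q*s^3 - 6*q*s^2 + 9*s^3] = 2*s*(3*q - 6*s + 1)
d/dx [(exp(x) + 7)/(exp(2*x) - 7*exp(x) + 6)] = (-(exp(x) + 7)*(2*exp(x) - 7) + exp(2*x) - 7*exp(x) + 6)*exp(x)/(exp(2*x) - 7*exp(x) + 6)^2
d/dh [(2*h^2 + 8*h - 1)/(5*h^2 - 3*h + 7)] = (-46*h^2 + 38*h + 53)/(25*h^4 - 30*h^3 + 79*h^2 - 42*h + 49)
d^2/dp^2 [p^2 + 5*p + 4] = 2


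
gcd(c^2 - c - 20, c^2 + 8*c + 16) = c + 4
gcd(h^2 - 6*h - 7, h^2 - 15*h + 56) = h - 7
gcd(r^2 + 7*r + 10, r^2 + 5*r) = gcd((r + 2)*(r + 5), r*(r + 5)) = r + 5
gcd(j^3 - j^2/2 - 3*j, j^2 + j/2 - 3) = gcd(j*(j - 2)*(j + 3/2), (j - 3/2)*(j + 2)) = 1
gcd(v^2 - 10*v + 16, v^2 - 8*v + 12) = v - 2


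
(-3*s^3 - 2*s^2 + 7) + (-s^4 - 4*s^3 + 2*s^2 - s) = -s^4 - 7*s^3 - s + 7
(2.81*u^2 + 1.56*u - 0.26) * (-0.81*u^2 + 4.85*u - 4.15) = -2.2761*u^4 + 12.3649*u^3 - 3.8849*u^2 - 7.735*u + 1.079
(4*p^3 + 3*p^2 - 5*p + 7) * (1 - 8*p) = -32*p^4 - 20*p^3 + 43*p^2 - 61*p + 7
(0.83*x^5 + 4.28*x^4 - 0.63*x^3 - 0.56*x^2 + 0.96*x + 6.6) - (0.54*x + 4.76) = 0.83*x^5 + 4.28*x^4 - 0.63*x^3 - 0.56*x^2 + 0.42*x + 1.84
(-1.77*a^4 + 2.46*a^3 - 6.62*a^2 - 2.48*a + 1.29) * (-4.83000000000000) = 8.5491*a^4 - 11.8818*a^3 + 31.9746*a^2 + 11.9784*a - 6.2307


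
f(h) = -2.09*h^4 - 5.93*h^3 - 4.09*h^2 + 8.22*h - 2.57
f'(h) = -8.36*h^3 - 17.79*h^2 - 8.18*h + 8.22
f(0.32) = -0.57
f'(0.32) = 3.51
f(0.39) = -0.39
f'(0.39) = 1.83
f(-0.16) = -3.97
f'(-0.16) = 9.11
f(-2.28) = -28.77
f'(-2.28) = 33.48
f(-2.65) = -45.79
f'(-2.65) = 60.54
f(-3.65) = -169.66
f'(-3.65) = 207.59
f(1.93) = -73.57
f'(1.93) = -133.93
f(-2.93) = -66.64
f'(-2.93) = 89.75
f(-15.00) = -86838.62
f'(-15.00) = 24343.17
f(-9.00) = -9797.36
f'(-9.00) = 4735.29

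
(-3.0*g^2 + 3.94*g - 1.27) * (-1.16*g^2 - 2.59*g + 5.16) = 3.48*g^4 + 3.1996*g^3 - 24.2114*g^2 + 23.6197*g - 6.5532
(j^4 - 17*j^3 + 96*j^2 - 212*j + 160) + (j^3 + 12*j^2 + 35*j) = j^4 - 16*j^3 + 108*j^2 - 177*j + 160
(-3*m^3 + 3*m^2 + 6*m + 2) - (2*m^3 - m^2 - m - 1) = -5*m^3 + 4*m^2 + 7*m + 3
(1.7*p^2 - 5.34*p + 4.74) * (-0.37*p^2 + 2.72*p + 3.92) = -0.629*p^4 + 6.5998*p^3 - 9.6146*p^2 - 8.04*p + 18.5808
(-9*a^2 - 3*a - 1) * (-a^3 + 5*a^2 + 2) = 9*a^5 - 42*a^4 - 14*a^3 - 23*a^2 - 6*a - 2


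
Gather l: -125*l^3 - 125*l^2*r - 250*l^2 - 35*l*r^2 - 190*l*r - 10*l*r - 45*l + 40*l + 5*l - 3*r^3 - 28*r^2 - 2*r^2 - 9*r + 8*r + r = -125*l^3 + l^2*(-125*r - 250) + l*(-35*r^2 - 200*r) - 3*r^3 - 30*r^2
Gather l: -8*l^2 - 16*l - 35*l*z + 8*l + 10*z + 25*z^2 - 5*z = -8*l^2 + l*(-35*z - 8) + 25*z^2 + 5*z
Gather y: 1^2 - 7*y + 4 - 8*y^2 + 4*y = -8*y^2 - 3*y + 5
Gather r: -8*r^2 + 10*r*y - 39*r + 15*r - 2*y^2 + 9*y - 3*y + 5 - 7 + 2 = -8*r^2 + r*(10*y - 24) - 2*y^2 + 6*y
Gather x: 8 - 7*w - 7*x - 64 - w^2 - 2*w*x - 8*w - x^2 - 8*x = -w^2 - 15*w - x^2 + x*(-2*w - 15) - 56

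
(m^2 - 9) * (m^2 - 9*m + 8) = m^4 - 9*m^3 - m^2 + 81*m - 72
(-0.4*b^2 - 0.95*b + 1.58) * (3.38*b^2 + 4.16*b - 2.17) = -1.352*b^4 - 4.875*b^3 + 2.2564*b^2 + 8.6343*b - 3.4286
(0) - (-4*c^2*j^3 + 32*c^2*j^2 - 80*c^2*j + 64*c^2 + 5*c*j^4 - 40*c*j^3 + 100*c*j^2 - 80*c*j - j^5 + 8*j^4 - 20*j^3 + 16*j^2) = 4*c^2*j^3 - 32*c^2*j^2 + 80*c^2*j - 64*c^2 - 5*c*j^4 + 40*c*j^3 - 100*c*j^2 + 80*c*j + j^5 - 8*j^4 + 20*j^3 - 16*j^2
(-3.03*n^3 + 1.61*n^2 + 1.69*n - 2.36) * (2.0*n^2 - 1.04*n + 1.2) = -6.06*n^5 + 6.3712*n^4 - 1.9304*n^3 - 4.5456*n^2 + 4.4824*n - 2.832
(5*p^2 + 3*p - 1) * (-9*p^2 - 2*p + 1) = -45*p^4 - 37*p^3 + 8*p^2 + 5*p - 1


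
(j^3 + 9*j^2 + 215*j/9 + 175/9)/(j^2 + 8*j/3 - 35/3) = (9*j^2 + 36*j + 35)/(3*(3*j - 7))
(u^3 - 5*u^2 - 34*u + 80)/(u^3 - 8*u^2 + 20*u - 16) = (u^2 - 3*u - 40)/(u^2 - 6*u + 8)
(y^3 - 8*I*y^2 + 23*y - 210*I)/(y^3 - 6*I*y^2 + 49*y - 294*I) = (y + 5*I)/(y + 7*I)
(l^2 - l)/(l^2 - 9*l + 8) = l/(l - 8)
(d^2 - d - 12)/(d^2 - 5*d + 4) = (d + 3)/(d - 1)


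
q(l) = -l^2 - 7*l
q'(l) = -2*l - 7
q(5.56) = -69.83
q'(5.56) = -18.12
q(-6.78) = 1.49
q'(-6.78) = 6.56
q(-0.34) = 2.26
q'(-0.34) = -6.32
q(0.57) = -4.31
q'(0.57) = -8.14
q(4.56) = -52.71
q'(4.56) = -16.12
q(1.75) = -15.31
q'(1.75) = -10.50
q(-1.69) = 8.97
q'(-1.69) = -3.62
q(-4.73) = 10.74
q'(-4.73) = 2.46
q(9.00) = -144.00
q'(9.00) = -25.00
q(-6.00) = 6.00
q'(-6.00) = 5.00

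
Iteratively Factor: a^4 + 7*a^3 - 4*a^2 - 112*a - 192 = (a + 4)*(a^3 + 3*a^2 - 16*a - 48) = (a - 4)*(a + 4)*(a^2 + 7*a + 12) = (a - 4)*(a + 3)*(a + 4)*(a + 4)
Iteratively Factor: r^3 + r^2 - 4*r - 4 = (r + 2)*(r^2 - r - 2) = (r - 2)*(r + 2)*(r + 1)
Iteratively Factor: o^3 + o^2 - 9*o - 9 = (o - 3)*(o^2 + 4*o + 3) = (o - 3)*(o + 1)*(o + 3)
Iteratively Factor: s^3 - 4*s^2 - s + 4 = (s + 1)*(s^2 - 5*s + 4) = (s - 1)*(s + 1)*(s - 4)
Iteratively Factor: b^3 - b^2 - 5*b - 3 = (b + 1)*(b^2 - 2*b - 3) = (b + 1)^2*(b - 3)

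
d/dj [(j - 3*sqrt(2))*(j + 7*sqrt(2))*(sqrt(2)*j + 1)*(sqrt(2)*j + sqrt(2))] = 8*j^3 + 6*j^2 + 27*sqrt(2)*j^2 - 152*j + 18*sqrt(2)*j - 76 - 42*sqrt(2)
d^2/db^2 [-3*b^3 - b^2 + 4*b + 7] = -18*b - 2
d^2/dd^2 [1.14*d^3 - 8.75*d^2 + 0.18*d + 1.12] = 6.84*d - 17.5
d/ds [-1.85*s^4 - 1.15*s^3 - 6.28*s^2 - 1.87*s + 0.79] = -7.4*s^3 - 3.45*s^2 - 12.56*s - 1.87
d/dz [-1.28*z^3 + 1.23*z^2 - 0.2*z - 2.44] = -3.84*z^2 + 2.46*z - 0.2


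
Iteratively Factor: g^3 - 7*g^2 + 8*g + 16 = (g - 4)*(g^2 - 3*g - 4) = (g - 4)*(g + 1)*(g - 4)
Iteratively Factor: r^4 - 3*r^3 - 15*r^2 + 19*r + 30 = (r + 3)*(r^3 - 6*r^2 + 3*r + 10) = (r + 1)*(r + 3)*(r^2 - 7*r + 10) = (r - 5)*(r + 1)*(r + 3)*(r - 2)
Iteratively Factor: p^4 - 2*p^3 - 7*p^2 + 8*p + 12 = (p - 2)*(p^3 - 7*p - 6) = (p - 2)*(p + 1)*(p^2 - p - 6) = (p - 3)*(p - 2)*(p + 1)*(p + 2)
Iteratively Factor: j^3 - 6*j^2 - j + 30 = (j + 2)*(j^2 - 8*j + 15) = (j - 5)*(j + 2)*(j - 3)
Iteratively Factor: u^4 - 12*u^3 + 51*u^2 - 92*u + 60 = (u - 2)*(u^3 - 10*u^2 + 31*u - 30) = (u - 5)*(u - 2)*(u^2 - 5*u + 6) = (u - 5)*(u - 3)*(u - 2)*(u - 2)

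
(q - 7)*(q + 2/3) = q^2 - 19*q/3 - 14/3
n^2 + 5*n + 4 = (n + 1)*(n + 4)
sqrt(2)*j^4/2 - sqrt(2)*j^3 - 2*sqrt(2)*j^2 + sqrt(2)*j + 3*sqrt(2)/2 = (j - 3)*(j - 1)*(j + 1)*(sqrt(2)*j/2 + sqrt(2)/2)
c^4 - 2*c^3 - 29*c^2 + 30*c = c*(c - 6)*(c - 1)*(c + 5)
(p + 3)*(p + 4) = p^2 + 7*p + 12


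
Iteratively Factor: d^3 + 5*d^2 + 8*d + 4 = (d + 2)*(d^2 + 3*d + 2) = (d + 2)^2*(d + 1)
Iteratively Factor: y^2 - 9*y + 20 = (y - 5)*(y - 4)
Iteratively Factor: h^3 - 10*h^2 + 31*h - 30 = (h - 5)*(h^2 - 5*h + 6) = (h - 5)*(h - 3)*(h - 2)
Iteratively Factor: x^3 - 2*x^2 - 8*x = (x + 2)*(x^2 - 4*x) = (x - 4)*(x + 2)*(x)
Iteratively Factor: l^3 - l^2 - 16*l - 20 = (l - 5)*(l^2 + 4*l + 4) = (l - 5)*(l + 2)*(l + 2)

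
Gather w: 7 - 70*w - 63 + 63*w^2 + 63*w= 63*w^2 - 7*w - 56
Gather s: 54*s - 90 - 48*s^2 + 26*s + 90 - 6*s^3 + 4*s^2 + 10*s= -6*s^3 - 44*s^2 + 90*s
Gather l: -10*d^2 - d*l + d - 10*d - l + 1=-10*d^2 - 9*d + l*(-d - 1) + 1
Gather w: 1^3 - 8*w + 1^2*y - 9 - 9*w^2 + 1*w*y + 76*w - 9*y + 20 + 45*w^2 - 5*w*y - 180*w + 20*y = 36*w^2 + w*(-4*y - 112) + 12*y + 12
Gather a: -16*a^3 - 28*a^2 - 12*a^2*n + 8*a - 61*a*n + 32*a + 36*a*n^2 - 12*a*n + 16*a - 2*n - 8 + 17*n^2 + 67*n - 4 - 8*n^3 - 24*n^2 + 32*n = -16*a^3 + a^2*(-12*n - 28) + a*(36*n^2 - 73*n + 56) - 8*n^3 - 7*n^2 + 97*n - 12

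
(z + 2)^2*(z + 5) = z^3 + 9*z^2 + 24*z + 20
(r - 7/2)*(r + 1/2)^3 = r^4 - 2*r^3 - 9*r^2/2 - 5*r/2 - 7/16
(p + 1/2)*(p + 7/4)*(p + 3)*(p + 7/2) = p^4 + 35*p^3/4 + 26*p^2 + 469*p/16 + 147/16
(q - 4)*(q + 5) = q^2 + q - 20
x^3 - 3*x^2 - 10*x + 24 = (x - 4)*(x - 2)*(x + 3)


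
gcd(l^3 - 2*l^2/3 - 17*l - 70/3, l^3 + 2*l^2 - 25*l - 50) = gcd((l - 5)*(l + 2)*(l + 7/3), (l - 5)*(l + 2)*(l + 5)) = l^2 - 3*l - 10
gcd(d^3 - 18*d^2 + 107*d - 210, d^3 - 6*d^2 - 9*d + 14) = d - 7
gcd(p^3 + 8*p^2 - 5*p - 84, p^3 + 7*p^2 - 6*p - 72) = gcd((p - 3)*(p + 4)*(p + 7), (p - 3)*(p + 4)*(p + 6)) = p^2 + p - 12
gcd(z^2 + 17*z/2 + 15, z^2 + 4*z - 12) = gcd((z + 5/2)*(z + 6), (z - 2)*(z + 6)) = z + 6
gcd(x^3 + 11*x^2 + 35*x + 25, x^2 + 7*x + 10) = x + 5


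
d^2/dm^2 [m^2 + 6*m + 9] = 2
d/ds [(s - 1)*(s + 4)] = 2*s + 3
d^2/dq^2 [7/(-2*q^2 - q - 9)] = 14*(4*q^2 + 2*q - (4*q + 1)^2 + 18)/(2*q^2 + q + 9)^3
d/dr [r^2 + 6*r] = 2*r + 6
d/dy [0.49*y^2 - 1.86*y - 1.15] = 0.98*y - 1.86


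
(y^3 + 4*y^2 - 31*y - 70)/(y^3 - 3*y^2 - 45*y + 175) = (y + 2)/(y - 5)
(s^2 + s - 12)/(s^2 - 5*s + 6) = (s + 4)/(s - 2)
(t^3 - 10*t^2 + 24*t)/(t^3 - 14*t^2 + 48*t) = (t - 4)/(t - 8)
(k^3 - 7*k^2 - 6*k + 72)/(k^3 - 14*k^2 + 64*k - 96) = (k + 3)/(k - 4)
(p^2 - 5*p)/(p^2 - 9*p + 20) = p/(p - 4)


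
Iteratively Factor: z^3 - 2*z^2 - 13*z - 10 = (z + 2)*(z^2 - 4*z - 5) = (z + 1)*(z + 2)*(z - 5)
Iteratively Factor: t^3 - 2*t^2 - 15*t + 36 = (t - 3)*(t^2 + t - 12) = (t - 3)^2*(t + 4)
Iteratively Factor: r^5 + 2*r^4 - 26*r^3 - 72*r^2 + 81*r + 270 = (r + 3)*(r^4 - r^3 - 23*r^2 - 3*r + 90) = (r - 2)*(r + 3)*(r^3 + r^2 - 21*r - 45) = (r - 2)*(r + 3)^2*(r^2 - 2*r - 15) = (r - 5)*(r - 2)*(r + 3)^2*(r + 3)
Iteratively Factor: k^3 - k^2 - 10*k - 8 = (k - 4)*(k^2 + 3*k + 2) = (k - 4)*(k + 2)*(k + 1)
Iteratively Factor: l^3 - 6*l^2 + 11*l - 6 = (l - 2)*(l^2 - 4*l + 3) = (l - 3)*(l - 2)*(l - 1)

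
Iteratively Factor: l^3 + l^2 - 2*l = (l)*(l^2 + l - 2) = l*(l - 1)*(l + 2)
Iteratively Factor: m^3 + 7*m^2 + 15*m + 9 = (m + 3)*(m^2 + 4*m + 3) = (m + 1)*(m + 3)*(m + 3)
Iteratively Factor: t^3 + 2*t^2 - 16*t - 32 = (t + 2)*(t^2 - 16) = (t - 4)*(t + 2)*(t + 4)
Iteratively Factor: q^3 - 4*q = (q - 2)*(q^2 + 2*q) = q*(q - 2)*(q + 2)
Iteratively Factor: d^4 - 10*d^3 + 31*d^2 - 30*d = (d - 2)*(d^3 - 8*d^2 + 15*d) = d*(d - 2)*(d^2 - 8*d + 15) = d*(d - 3)*(d - 2)*(d - 5)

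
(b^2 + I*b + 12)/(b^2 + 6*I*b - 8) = (b - 3*I)/(b + 2*I)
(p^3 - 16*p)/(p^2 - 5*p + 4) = p*(p + 4)/(p - 1)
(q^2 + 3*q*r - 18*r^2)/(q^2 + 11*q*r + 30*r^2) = (q - 3*r)/(q + 5*r)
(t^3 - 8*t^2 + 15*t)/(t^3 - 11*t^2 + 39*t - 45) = t/(t - 3)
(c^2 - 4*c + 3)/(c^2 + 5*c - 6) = (c - 3)/(c + 6)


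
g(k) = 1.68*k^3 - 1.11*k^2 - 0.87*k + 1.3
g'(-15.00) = 1166.43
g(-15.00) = -5905.40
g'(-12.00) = 751.53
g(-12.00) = -3051.14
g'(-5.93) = 189.53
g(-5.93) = -382.90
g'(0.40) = -0.95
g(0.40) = 0.88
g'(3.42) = 50.49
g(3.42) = 52.54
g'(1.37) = 5.55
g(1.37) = 2.34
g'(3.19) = 43.34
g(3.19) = 41.76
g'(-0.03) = -0.80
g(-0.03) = 1.33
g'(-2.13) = 26.72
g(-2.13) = -18.12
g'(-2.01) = 23.95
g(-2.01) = -15.08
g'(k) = 5.04*k^2 - 2.22*k - 0.87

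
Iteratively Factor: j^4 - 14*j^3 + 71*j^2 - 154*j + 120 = (j - 4)*(j^3 - 10*j^2 + 31*j - 30) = (j - 4)*(j - 2)*(j^2 - 8*j + 15) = (j - 5)*(j - 4)*(j - 2)*(j - 3)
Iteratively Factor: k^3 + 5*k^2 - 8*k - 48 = (k + 4)*(k^2 + k - 12) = (k + 4)^2*(k - 3)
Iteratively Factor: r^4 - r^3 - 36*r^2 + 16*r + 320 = (r - 4)*(r^3 + 3*r^2 - 24*r - 80) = (r - 5)*(r - 4)*(r^2 + 8*r + 16) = (r - 5)*(r - 4)*(r + 4)*(r + 4)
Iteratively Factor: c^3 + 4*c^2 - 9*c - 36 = (c + 4)*(c^2 - 9) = (c + 3)*(c + 4)*(c - 3)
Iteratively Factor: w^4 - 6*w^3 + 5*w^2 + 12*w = (w + 1)*(w^3 - 7*w^2 + 12*w) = w*(w + 1)*(w^2 - 7*w + 12) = w*(w - 3)*(w + 1)*(w - 4)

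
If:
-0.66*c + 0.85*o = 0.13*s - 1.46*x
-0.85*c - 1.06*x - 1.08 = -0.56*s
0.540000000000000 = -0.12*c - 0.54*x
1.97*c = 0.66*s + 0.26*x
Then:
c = -0.18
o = 1.48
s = -0.16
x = -0.96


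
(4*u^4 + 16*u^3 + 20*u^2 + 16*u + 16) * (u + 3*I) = 4*u^5 + 16*u^4 + 12*I*u^4 + 20*u^3 + 48*I*u^3 + 16*u^2 + 60*I*u^2 + 16*u + 48*I*u + 48*I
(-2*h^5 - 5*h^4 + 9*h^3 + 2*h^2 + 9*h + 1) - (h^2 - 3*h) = -2*h^5 - 5*h^4 + 9*h^3 + h^2 + 12*h + 1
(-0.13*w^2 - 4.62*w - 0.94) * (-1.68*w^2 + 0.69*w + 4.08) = 0.2184*w^4 + 7.6719*w^3 - 2.139*w^2 - 19.4982*w - 3.8352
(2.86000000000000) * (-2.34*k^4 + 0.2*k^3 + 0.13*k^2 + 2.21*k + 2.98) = -6.6924*k^4 + 0.572*k^3 + 0.3718*k^2 + 6.3206*k + 8.5228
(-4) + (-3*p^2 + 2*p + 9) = -3*p^2 + 2*p + 5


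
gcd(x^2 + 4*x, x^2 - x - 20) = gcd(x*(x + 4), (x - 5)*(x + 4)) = x + 4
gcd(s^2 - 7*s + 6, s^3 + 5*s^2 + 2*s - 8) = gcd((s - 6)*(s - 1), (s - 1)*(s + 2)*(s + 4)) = s - 1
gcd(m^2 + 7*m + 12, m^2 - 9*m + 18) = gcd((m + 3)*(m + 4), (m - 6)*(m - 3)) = 1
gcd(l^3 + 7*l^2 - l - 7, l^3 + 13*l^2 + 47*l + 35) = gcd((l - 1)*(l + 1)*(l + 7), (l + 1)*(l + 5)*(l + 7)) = l^2 + 8*l + 7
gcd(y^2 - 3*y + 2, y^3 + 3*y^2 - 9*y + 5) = y - 1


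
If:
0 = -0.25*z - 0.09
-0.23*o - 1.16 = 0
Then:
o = -5.04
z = -0.36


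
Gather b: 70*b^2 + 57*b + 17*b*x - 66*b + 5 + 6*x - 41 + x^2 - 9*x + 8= 70*b^2 + b*(17*x - 9) + x^2 - 3*x - 28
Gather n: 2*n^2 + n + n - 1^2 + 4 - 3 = 2*n^2 + 2*n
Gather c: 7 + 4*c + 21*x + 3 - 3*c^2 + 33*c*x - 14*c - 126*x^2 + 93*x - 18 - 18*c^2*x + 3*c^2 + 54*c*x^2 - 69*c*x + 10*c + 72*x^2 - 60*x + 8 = -18*c^2*x + c*(54*x^2 - 36*x) - 54*x^2 + 54*x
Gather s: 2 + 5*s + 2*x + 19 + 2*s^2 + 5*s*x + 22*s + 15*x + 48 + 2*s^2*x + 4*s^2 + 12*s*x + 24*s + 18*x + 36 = s^2*(2*x + 6) + s*(17*x + 51) + 35*x + 105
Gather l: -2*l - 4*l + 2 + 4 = 6 - 6*l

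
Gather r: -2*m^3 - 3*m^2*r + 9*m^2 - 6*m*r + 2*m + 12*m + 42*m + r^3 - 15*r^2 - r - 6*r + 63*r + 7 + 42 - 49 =-2*m^3 + 9*m^2 + 56*m + r^3 - 15*r^2 + r*(-3*m^2 - 6*m + 56)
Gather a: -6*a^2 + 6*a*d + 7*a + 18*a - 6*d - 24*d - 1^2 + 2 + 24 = -6*a^2 + a*(6*d + 25) - 30*d + 25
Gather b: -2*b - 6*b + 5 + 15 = 20 - 8*b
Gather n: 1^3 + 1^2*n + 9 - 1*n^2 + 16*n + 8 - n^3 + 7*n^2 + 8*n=-n^3 + 6*n^2 + 25*n + 18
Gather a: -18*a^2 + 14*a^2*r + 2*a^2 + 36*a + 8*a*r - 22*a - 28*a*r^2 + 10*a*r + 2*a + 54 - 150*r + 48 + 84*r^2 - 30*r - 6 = a^2*(14*r - 16) + a*(-28*r^2 + 18*r + 16) + 84*r^2 - 180*r + 96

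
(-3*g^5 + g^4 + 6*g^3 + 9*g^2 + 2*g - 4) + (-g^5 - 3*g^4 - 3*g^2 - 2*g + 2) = -4*g^5 - 2*g^4 + 6*g^3 + 6*g^2 - 2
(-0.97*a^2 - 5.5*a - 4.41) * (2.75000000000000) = -2.6675*a^2 - 15.125*a - 12.1275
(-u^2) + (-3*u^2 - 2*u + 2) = -4*u^2 - 2*u + 2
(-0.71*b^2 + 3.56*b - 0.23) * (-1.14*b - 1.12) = 0.8094*b^3 - 3.2632*b^2 - 3.725*b + 0.2576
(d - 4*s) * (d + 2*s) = d^2 - 2*d*s - 8*s^2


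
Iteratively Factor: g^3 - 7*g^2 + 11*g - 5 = (g - 1)*(g^2 - 6*g + 5) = (g - 5)*(g - 1)*(g - 1)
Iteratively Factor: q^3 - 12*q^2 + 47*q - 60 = (q - 3)*(q^2 - 9*q + 20) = (q - 5)*(q - 3)*(q - 4)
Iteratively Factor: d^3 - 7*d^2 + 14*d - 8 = (d - 4)*(d^2 - 3*d + 2) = (d - 4)*(d - 2)*(d - 1)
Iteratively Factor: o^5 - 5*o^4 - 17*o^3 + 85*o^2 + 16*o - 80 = (o - 5)*(o^4 - 17*o^2 + 16) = (o - 5)*(o - 4)*(o^3 + 4*o^2 - o - 4) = (o - 5)*(o - 4)*(o + 4)*(o^2 - 1) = (o - 5)*(o - 4)*(o - 1)*(o + 4)*(o + 1)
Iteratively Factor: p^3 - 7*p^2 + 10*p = (p)*(p^2 - 7*p + 10) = p*(p - 5)*(p - 2)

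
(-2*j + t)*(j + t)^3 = -2*j^4 - 5*j^3*t - 3*j^2*t^2 + j*t^3 + t^4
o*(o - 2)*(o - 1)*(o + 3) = o^4 - 7*o^2 + 6*o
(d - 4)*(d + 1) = d^2 - 3*d - 4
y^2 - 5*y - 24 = (y - 8)*(y + 3)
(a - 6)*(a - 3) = a^2 - 9*a + 18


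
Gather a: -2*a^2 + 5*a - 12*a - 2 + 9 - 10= -2*a^2 - 7*a - 3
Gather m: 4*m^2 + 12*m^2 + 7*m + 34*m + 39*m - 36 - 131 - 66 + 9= 16*m^2 + 80*m - 224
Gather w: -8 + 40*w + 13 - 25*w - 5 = 15*w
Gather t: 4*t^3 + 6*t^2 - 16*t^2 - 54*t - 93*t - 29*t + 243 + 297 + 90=4*t^3 - 10*t^2 - 176*t + 630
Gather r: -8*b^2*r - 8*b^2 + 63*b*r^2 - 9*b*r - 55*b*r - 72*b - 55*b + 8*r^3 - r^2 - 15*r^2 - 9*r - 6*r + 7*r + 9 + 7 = -8*b^2 - 127*b + 8*r^3 + r^2*(63*b - 16) + r*(-8*b^2 - 64*b - 8) + 16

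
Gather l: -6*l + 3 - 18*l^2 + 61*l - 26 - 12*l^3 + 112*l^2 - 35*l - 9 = -12*l^3 + 94*l^2 + 20*l - 32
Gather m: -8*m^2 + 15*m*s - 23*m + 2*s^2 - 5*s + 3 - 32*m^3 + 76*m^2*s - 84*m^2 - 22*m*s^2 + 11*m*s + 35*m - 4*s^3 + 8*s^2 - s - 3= -32*m^3 + m^2*(76*s - 92) + m*(-22*s^2 + 26*s + 12) - 4*s^3 + 10*s^2 - 6*s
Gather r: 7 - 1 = 6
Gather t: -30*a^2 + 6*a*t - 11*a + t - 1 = -30*a^2 - 11*a + t*(6*a + 1) - 1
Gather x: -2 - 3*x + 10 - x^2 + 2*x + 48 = -x^2 - x + 56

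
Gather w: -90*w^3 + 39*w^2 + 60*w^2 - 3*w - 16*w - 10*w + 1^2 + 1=-90*w^3 + 99*w^2 - 29*w + 2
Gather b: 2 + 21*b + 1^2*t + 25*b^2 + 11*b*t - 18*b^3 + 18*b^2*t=-18*b^3 + b^2*(18*t + 25) + b*(11*t + 21) + t + 2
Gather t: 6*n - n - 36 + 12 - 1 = 5*n - 25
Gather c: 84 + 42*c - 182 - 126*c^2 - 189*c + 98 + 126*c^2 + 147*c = 0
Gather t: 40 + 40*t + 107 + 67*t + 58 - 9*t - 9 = 98*t + 196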